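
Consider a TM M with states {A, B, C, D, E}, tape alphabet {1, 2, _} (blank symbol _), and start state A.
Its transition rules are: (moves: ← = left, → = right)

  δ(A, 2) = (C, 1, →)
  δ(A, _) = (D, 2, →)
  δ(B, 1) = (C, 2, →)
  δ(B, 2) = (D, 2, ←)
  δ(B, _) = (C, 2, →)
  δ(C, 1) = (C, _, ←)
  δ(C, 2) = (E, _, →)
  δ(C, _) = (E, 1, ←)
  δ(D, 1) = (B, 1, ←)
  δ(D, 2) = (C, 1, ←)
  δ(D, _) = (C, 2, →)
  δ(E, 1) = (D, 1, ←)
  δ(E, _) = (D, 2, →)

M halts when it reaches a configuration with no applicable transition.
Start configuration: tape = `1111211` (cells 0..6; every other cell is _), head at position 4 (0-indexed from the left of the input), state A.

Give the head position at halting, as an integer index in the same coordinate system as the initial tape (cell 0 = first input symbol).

0

A | ___1111[2]11   read 2 → write 1, move →, go to C
C | ___11111[1]1   read 1 → write _, move ←, go to C
C | ___1111[1]_1   read 1 → write _, move ←, go to C
C | ___111[1]__1   read 1 → write _, move ←, go to C
C | ___11[1]___1   read 1 → write _, move ←, go to C
C | ___1[1]____1   read 1 → write _, move ←, go to C
C | ___[1]_____1   read 1 → write _, move ←, go to C
C | __[_]______1   read _ → write 1, move ←, go to E
E | _[_]1______1   read _ → write 2, move →, go to D
D | _2[1]______1   read 1 → write 1, move ←, go to B
B | _[2]1______1   read 2 → write 2, move ←, go to D
D | [_]21______1   read _ → write 2, move →, go to C
C | 2[2]1______1   read 2 → write _, move →, go to E
E | 2_[1]______1   read 1 → write 1, move ←, go to D
D | 2[_]1______1   read _ → write 2, move →, go to C
C | 22[1]______1   read 1 → write _, move ←, go to C
C | 2[2]_______1   read 2 → write _, move →, go to E
E | 2_[_]______1   read _ → write 2, move →, go to D
D | 2_2[_]_____1   read _ → write 2, move →, go to C
C | 2_22[_]____1   read _ → write 1, move ←, go to E
E | 2_2[2]1____1
At halt the head is at cell 0.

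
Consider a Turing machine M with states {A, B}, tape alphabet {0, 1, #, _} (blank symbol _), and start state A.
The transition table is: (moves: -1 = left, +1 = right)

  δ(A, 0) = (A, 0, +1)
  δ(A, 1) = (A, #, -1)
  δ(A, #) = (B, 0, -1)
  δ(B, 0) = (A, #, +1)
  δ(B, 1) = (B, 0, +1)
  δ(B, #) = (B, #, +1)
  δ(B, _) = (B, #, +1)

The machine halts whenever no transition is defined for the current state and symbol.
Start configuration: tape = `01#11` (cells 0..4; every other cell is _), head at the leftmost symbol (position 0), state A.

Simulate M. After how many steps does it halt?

state=A head=0 tape=[0]1#11_   (A,0)→(A,0,+1)
state=A head=1 tape=0[1]#11_   (A,1)→(A,#,-1)
state=A head=0 tape=[0]##11_   (A,0)→(A,0,+1)
state=A head=1 tape=0[#]#11_   (A,#)→(B,0,-1)
state=B head=0 tape=[0]0#11_   (B,0)→(A,#,+1)
state=A head=1 tape=#[0]#11_   (A,0)→(A,0,+1)
state=A head=2 tape=#0[#]11_   (A,#)→(B,0,-1)
state=B head=1 tape=#[0]011_   (B,0)→(A,#,+1)
state=A head=2 tape=##[0]11_   (A,0)→(A,0,+1)
state=A head=3 tape=##0[1]1_   (A,1)→(A,#,-1)
state=A head=2 tape=##[0]#1_   (A,0)→(A,0,+1)
state=A head=3 tape=##0[#]1_   (A,#)→(B,0,-1)
state=B head=2 tape=##[0]01_   (B,0)→(A,#,+1)
state=A head=3 tape=###[0]1_   (A,0)→(A,0,+1)
state=A head=4 tape=###0[1]_   (A,1)→(A,#,-1)
state=A head=3 tape=###[0]#_   (A,0)→(A,0,+1)
state=A head=4 tape=###0[#]_   (A,#)→(B,0,-1)
state=B head=3 tape=###[0]0_   (B,0)→(A,#,+1)
state=A head=4 tape=####[0]_   (A,0)→(A,0,+1)
state=A head=5 tape=####0[_]
M halts after 19 transitions.

19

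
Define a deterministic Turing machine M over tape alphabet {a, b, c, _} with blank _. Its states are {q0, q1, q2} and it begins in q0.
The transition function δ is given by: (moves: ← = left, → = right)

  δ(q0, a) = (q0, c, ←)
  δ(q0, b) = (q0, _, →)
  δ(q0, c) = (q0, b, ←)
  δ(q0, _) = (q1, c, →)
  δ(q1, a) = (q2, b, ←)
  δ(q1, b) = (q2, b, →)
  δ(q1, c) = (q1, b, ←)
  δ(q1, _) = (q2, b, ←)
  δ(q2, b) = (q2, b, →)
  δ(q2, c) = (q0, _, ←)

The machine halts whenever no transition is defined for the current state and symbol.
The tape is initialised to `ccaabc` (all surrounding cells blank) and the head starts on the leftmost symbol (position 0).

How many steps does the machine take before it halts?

q0 | __[c]caabc   read c → write b, move ←, go to q0
q0 | _[_]bcaabc   read _ → write c, move →, go to q1
q1 | _c[b]caabc   read b → write b, move →, go to q2
q2 | _cb[c]aabc   read c → write _, move ←, go to q0
q0 | _c[b]_aabc   read b → write _, move →, go to q0
q0 | _c_[_]aabc   read _ → write c, move →, go to q1
q1 | _c_c[a]abc   read a → write b, move ←, go to q2
q2 | _c_[c]babc   read c → write _, move ←, go to q0
q0 | _c[_]_babc   read _ → write c, move →, go to q1
q1 | _cc[_]babc   read _ → write b, move ←, go to q2
q2 | _c[c]bbabc   read c → write _, move ←, go to q0
q0 | _[c]_bbabc   read c → write b, move ←, go to q0
q0 | [_]b_bbabc   read _ → write c, move →, go to q1
q1 | c[b]_bbabc   read b → write b, move →, go to q2
q2 | cb[_]bbabc
M halts after 14 transitions.

14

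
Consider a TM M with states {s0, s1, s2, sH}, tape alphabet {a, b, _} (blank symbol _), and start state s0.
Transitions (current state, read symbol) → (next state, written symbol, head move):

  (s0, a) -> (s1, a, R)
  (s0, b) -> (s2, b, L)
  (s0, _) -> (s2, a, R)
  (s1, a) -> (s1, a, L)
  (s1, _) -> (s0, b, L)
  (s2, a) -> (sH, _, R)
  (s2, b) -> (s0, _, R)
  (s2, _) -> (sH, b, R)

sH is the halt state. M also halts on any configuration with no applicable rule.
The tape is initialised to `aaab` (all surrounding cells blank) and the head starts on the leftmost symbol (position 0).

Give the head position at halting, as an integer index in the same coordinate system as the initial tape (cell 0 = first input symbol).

-1

state=s0 head=0 tape=__[a]aab   (s0,a)→(s1,a,R)
state=s1 head=1 tape=__a[a]ab   (s1,a)→(s1,a,L)
state=s1 head=0 tape=__[a]aab   (s1,a)→(s1,a,L)
state=s1 head=-1 tape=_[_]aaab   (s1,_)→(s0,b,L)
state=s0 head=-2 tape=[_]baaab   (s0,_)→(s2,a,R)
state=s2 head=-1 tape=a[b]aaab   (s2,b)→(s0,_,R)
state=s0 head=0 tape=a_[a]aab   (s0,a)→(s1,a,R)
state=s1 head=1 tape=a_a[a]ab   (s1,a)→(s1,a,L)
state=s1 head=0 tape=a_[a]aab   (s1,a)→(s1,a,L)
state=s1 head=-1 tape=a[_]aaab   (s1,_)→(s0,b,L)
state=s0 head=-2 tape=[a]baaab   (s0,a)→(s1,a,R)
state=s1 head=-1 tape=a[b]aaab
At halt the head is at cell -1.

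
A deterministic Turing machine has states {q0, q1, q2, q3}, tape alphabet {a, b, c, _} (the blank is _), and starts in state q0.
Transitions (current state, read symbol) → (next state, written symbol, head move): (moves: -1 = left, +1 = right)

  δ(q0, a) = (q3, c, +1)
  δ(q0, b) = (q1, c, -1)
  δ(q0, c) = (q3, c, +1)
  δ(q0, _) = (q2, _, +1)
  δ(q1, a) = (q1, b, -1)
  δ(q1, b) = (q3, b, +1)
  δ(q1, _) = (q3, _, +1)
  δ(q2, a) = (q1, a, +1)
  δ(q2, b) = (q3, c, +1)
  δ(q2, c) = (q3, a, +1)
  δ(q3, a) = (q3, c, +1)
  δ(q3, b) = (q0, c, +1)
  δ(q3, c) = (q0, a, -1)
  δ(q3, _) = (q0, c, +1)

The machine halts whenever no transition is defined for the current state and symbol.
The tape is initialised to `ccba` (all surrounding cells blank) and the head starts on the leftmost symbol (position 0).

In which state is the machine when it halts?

q2

q0 | [c]cba___   read c → write c, move +1, go to q3
q3 | c[c]ba___   read c → write a, move -1, go to q0
q0 | [c]aba___   read c → write c, move +1, go to q3
q3 | c[a]ba___   read a → write c, move +1, go to q3
q3 | cc[b]a___   read b → write c, move +1, go to q0
q0 | ccc[a]___   read a → write c, move +1, go to q3
q3 | cccc[_]__   read _ → write c, move +1, go to q0
q0 | ccccc[_]_   read _ → write _, move +1, go to q2
q2 | ccccc_[_]
No transition is defined for (q2, _); M halts in state q2.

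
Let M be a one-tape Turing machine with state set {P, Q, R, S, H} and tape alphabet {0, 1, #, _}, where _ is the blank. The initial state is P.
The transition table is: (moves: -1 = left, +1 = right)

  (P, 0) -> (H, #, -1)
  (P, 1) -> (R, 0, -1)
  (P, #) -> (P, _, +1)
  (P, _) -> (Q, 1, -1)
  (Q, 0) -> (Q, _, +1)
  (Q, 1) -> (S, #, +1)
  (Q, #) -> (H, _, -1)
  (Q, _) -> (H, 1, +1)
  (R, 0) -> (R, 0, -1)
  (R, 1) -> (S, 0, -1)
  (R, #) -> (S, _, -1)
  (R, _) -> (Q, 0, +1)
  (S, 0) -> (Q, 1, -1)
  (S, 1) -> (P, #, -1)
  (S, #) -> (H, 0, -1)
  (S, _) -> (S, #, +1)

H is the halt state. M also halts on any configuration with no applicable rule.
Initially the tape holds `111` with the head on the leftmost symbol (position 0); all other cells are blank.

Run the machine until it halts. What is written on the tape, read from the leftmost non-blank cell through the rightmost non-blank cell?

0__11

state=P head=0 tape=_[1]11_   (P,1)→(R,0,-1)
state=R head=-1 tape=[_]011_   (R,_)→(Q,0,+1)
state=Q head=0 tape=0[0]11_   (Q,0)→(Q,_,+1)
state=Q head=1 tape=0_[1]1_   (Q,1)→(S,#,+1)
state=S head=2 tape=0_#[1]_   (S,1)→(P,#,-1)
state=P head=1 tape=0_[#]#_   (P,#)→(P,_,+1)
state=P head=2 tape=0__[#]_   (P,#)→(P,_,+1)
state=P head=3 tape=0___[_]   (P,_)→(Q,1,-1)
state=Q head=2 tape=0__[_]1   (Q,_)→(H,1,+1)
state=H head=3 tape=0__1[1]
The non-blank tape span at halt is 0__11.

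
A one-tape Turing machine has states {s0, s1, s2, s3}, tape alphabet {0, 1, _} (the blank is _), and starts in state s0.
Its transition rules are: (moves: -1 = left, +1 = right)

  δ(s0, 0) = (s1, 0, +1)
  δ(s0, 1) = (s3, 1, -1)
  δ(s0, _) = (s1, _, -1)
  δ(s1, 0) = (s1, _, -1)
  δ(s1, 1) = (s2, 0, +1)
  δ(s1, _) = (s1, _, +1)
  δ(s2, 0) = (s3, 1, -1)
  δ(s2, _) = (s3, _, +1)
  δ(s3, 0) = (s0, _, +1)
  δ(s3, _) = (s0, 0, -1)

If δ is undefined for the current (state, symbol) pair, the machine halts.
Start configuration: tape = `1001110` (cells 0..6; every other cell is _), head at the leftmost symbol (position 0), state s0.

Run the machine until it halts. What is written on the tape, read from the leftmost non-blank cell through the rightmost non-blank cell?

01110

s0 | ___[1]001110   read 1 → write 1, move -1, go to s3
s3 | __[_]1001110   read _ → write 0, move -1, go to s0
s0 | _[_]01001110   read _ → write _, move -1, go to s1
s1 | [_]_01001110   read _ → write _, move +1, go to s1
s1 | _[_]01001110   read _ → write _, move +1, go to s1
s1 | __[0]1001110   read 0 → write _, move -1, go to s1
s1 | _[_]_1001110   read _ → write _, move +1, go to s1
s1 | __[_]1001110   read _ → write _, move +1, go to s1
s1 | ___[1]001110   read 1 → write 0, move +1, go to s2
s2 | ___0[0]01110   read 0 → write 1, move -1, go to s3
s3 | ___[0]101110   read 0 → write _, move +1, go to s0
s0 | ____[1]01110   read 1 → write 1, move -1, go to s3
s3 | ___[_]101110   read _ → write 0, move -1, go to s0
s0 | __[_]0101110   read _ → write _, move -1, go to s1
s1 | _[_]_0101110   read _ → write _, move +1, go to s1
s1 | __[_]0101110   read _ → write _, move +1, go to s1
s1 | ___[0]101110   read 0 → write _, move -1, go to s1
s1 | __[_]_101110   read _ → write _, move +1, go to s1
s1 | ___[_]101110   read _ → write _, move +1, go to s1
s1 | ____[1]01110   read 1 → write 0, move +1, go to s2
s2 | ____0[0]1110   read 0 → write 1, move -1, go to s3
s3 | ____[0]11110   read 0 → write _, move +1, go to s0
s0 | _____[1]1110   read 1 → write 1, move -1, go to s3
s3 | ____[_]11110   read _ → write 0, move -1, go to s0
s0 | ___[_]011110   read _ → write _, move -1, go to s1
s1 | __[_]_011110   read _ → write _, move +1, go to s1
s1 | ___[_]011110   read _ → write _, move +1, go to s1
s1 | ____[0]11110   read 0 → write _, move -1, go to s1
s1 | ___[_]_11110   read _ → write _, move +1, go to s1
s1 | ____[_]11110   read _ → write _, move +1, go to s1
s1 | _____[1]1110   read 1 → write 0, move +1, go to s2
s2 | _____0[1]110
The non-blank tape span at halt is 01110.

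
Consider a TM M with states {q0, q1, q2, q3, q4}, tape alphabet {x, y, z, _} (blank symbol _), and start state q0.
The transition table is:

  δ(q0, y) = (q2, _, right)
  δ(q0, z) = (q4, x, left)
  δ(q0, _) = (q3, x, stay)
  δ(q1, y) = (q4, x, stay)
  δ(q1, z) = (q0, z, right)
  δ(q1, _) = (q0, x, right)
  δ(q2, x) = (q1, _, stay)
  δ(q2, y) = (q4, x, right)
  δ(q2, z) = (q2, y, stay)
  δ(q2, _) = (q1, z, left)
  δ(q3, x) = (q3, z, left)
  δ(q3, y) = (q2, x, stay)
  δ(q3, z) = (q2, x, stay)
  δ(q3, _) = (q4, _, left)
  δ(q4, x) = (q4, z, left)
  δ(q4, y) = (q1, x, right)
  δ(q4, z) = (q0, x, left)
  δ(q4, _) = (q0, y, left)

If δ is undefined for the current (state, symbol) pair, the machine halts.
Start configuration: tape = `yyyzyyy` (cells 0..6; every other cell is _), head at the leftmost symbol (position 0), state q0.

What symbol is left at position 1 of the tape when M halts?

x

state=q0 head=0 tape=[y]yyzyyy__   (q0,y)→(q2,_,right)
state=q2 head=1 tape=_[y]yzyyy__   (q2,y)→(q4,x,right)
state=q4 head=2 tape=_x[y]zyyy__   (q4,y)→(q1,x,right)
state=q1 head=3 tape=_xx[z]yyy__   (q1,z)→(q0,z,right)
state=q0 head=4 tape=_xxz[y]yy__   (q0,y)→(q2,_,right)
state=q2 head=5 tape=_xxz_[y]y__   (q2,y)→(q4,x,right)
state=q4 head=6 tape=_xxz_x[y]__   (q4,y)→(q1,x,right)
state=q1 head=7 tape=_xxz_xx[_]_   (q1,_)→(q0,x,right)
state=q0 head=8 tape=_xxz_xxx[_]   (q0,_)→(q3,x,stay)
state=q3 head=8 tape=_xxz_xxx[x]   (q3,x)→(q3,z,left)
state=q3 head=7 tape=_xxz_xx[x]z   (q3,x)→(q3,z,left)
state=q3 head=6 tape=_xxz_x[x]zz   (q3,x)→(q3,z,left)
state=q3 head=5 tape=_xxz_[x]zzz   (q3,x)→(q3,z,left)
state=q3 head=4 tape=_xxz[_]zzzz   (q3,_)→(q4,_,left)
state=q4 head=3 tape=_xx[z]_zzzz   (q4,z)→(q0,x,left)
state=q0 head=2 tape=_x[x]x_zzzz
Cell 1 holds x when M halts.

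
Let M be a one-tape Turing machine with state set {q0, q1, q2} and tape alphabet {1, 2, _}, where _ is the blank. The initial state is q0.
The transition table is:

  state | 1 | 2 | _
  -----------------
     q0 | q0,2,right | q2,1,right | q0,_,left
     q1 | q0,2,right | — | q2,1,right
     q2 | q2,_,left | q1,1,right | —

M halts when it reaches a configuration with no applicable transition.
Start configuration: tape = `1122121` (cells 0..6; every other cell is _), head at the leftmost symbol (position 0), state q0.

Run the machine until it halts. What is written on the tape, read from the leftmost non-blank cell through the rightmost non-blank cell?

state=q0 head=0 tape=[1]122121   (q0,1)→(q0,2,right)
state=q0 head=1 tape=2[1]22121   (q0,1)→(q0,2,right)
state=q0 head=2 tape=22[2]2121   (q0,2)→(q2,1,right)
state=q2 head=3 tape=221[2]121   (q2,2)→(q1,1,right)
state=q1 head=4 tape=2211[1]21   (q1,1)→(q0,2,right)
state=q0 head=5 tape=22112[2]1   (q0,2)→(q2,1,right)
state=q2 head=6 tape=221121[1]   (q2,1)→(q2,_,left)
state=q2 head=5 tape=22112[1]_   (q2,1)→(q2,_,left)
state=q2 head=4 tape=2211[2]__   (q2,2)→(q1,1,right)
state=q1 head=5 tape=22111[_]_   (q1,_)→(q2,1,right)
state=q2 head=6 tape=221111[_]
The non-blank tape span at halt is 221111.

221111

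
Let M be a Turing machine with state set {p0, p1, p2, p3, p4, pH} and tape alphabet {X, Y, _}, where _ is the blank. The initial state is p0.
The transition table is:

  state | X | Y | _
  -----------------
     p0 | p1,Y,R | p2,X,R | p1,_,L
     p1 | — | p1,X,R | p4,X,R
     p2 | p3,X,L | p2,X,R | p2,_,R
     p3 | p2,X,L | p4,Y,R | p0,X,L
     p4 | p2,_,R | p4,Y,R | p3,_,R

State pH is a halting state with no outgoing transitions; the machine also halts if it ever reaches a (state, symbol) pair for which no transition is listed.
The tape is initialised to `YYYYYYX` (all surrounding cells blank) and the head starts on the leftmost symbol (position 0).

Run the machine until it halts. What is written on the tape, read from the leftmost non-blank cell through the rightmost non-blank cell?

state=p0 head=0 tape=___[Y]YYYYYX   (p0,Y)→(p2,X,R)
state=p2 head=1 tape=___X[Y]YYYYX   (p2,Y)→(p2,X,R)
state=p2 head=2 tape=___XX[Y]YYYX   (p2,Y)→(p2,X,R)
state=p2 head=3 tape=___XXX[Y]YYX   (p2,Y)→(p2,X,R)
state=p2 head=4 tape=___XXXX[Y]YX   (p2,Y)→(p2,X,R)
state=p2 head=5 tape=___XXXXX[Y]X   (p2,Y)→(p2,X,R)
state=p2 head=6 tape=___XXXXXX[X]   (p2,X)→(p3,X,L)
state=p3 head=5 tape=___XXXXX[X]X   (p3,X)→(p2,X,L)
state=p2 head=4 tape=___XXXX[X]XX   (p2,X)→(p3,X,L)
state=p3 head=3 tape=___XXX[X]XXX   (p3,X)→(p2,X,L)
state=p2 head=2 tape=___XX[X]XXXX   (p2,X)→(p3,X,L)
state=p3 head=1 tape=___X[X]XXXXX   (p3,X)→(p2,X,L)
state=p2 head=0 tape=___[X]XXXXXX   (p2,X)→(p3,X,L)
state=p3 head=-1 tape=__[_]XXXXXXX   (p3,_)→(p0,X,L)
state=p0 head=-2 tape=_[_]XXXXXXXX   (p0,_)→(p1,_,L)
state=p1 head=-3 tape=[_]_XXXXXXXX   (p1,_)→(p4,X,R)
state=p4 head=-2 tape=X[_]XXXXXXXX   (p4,_)→(p3,_,R)
state=p3 head=-1 tape=X_[X]XXXXXXX   (p3,X)→(p2,X,L)
state=p2 head=-2 tape=X[_]XXXXXXXX   (p2,_)→(p2,_,R)
state=p2 head=-1 tape=X_[X]XXXXXXX   (p2,X)→(p3,X,L)
state=p3 head=-2 tape=X[_]XXXXXXXX   (p3,_)→(p0,X,L)
state=p0 head=-3 tape=[X]XXXXXXXXX   (p0,X)→(p1,Y,R)
state=p1 head=-2 tape=Y[X]XXXXXXXX
The non-blank tape span at halt is YXXXXXXXXX.

YXXXXXXXXX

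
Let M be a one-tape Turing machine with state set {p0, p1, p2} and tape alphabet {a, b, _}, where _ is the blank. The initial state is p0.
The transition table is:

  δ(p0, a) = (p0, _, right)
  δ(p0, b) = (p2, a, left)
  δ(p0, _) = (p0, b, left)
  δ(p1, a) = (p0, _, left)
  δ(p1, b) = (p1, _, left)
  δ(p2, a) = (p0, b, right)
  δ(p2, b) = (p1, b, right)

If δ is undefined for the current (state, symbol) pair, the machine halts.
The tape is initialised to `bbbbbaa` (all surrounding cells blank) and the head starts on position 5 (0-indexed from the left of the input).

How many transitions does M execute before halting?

state=p0 head=5 tape=_bbbbb[a]a_   (p0,a)→(p0,_,right)
state=p0 head=6 tape=_bbbbb_[a]_   (p0,a)→(p0,_,right)
state=p0 head=7 tape=_bbbbb__[_]   (p0,_)→(p0,b,left)
state=p0 head=6 tape=_bbbbb_[_]b   (p0,_)→(p0,b,left)
state=p0 head=5 tape=_bbbbb[_]bb   (p0,_)→(p0,b,left)
state=p0 head=4 tape=_bbbb[b]bbb   (p0,b)→(p2,a,left)
state=p2 head=3 tape=_bbb[b]abbb   (p2,b)→(p1,b,right)
state=p1 head=4 tape=_bbbb[a]bbb   (p1,a)→(p0,_,left)
state=p0 head=3 tape=_bbb[b]_bbb   (p0,b)→(p2,a,left)
state=p2 head=2 tape=_bb[b]a_bbb   (p2,b)→(p1,b,right)
state=p1 head=3 tape=_bbb[a]_bbb   (p1,a)→(p0,_,left)
state=p0 head=2 tape=_bb[b]__bbb   (p0,b)→(p2,a,left)
state=p2 head=1 tape=_b[b]a__bbb   (p2,b)→(p1,b,right)
state=p1 head=2 tape=_bb[a]__bbb   (p1,a)→(p0,_,left)
state=p0 head=1 tape=_b[b]___bbb   (p0,b)→(p2,a,left)
state=p2 head=0 tape=_[b]a___bbb   (p2,b)→(p1,b,right)
state=p1 head=1 tape=_b[a]___bbb   (p1,a)→(p0,_,left)
state=p0 head=0 tape=_[b]____bbb   (p0,b)→(p2,a,left)
state=p2 head=-1 tape=[_]a____bbb
M halts after 18 transitions.

18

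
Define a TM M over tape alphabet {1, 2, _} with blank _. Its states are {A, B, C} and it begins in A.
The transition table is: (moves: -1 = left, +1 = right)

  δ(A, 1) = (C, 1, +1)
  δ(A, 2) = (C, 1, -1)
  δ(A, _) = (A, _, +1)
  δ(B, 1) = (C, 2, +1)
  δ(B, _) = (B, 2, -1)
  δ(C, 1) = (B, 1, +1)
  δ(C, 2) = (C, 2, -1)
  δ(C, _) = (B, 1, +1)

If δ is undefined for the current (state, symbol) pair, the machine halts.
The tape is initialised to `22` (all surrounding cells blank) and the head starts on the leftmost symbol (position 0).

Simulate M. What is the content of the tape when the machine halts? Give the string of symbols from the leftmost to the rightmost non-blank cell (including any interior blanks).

state=A head=0 tape=_[2]2   (A,2)→(C,1,-1)
state=C head=-1 tape=[_]12   (C,_)→(B,1,+1)
state=B head=0 tape=1[1]2   (B,1)→(C,2,+1)
state=C head=1 tape=12[2]   (C,2)→(C,2,-1)
state=C head=0 tape=1[2]2   (C,2)→(C,2,-1)
state=C head=-1 tape=[1]22   (C,1)→(B,1,+1)
state=B head=0 tape=1[2]2
The non-blank tape span at halt is 122.

122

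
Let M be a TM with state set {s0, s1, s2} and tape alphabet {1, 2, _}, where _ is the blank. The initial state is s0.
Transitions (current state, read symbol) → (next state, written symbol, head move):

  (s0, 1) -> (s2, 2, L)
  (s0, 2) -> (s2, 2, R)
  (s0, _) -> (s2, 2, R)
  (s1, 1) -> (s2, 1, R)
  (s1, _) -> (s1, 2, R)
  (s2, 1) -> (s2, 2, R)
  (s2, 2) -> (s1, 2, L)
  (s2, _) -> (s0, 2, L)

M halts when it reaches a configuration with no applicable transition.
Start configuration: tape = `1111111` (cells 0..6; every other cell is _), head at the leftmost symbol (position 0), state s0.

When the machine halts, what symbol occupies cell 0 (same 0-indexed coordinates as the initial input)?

2

state=s0 head=0 tape=__[1]111111   (s0,1)→(s2,2,L)
state=s2 head=-1 tape=_[_]2111111   (s2,_)→(s0,2,L)
state=s0 head=-2 tape=[_]22111111   (s0,_)→(s2,2,R)
state=s2 head=-1 tape=2[2]2111111   (s2,2)→(s1,2,L)
state=s1 head=-2 tape=[2]22111111
Cell 0 holds 2 when M halts.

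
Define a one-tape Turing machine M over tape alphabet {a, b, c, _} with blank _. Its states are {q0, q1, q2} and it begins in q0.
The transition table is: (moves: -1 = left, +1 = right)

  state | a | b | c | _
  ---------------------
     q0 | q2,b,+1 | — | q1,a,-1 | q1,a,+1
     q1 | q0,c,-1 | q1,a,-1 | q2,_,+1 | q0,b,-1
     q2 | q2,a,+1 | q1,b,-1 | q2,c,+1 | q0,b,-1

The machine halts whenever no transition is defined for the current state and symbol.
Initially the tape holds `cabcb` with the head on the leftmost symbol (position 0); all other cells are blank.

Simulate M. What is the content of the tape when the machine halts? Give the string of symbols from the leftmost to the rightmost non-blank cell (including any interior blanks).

a_abbbcb

q0 | ___[c]abcb   read c → write a, move -1, go to q1
q1 | __[_]aabcb   read _ → write b, move -1, go to q0
q0 | _[_]baabcb   read _ → write a, move +1, go to q1
q1 | _a[b]aabcb   read b → write a, move -1, go to q1
q1 | _[a]aaabcb   read a → write c, move -1, go to q0
q0 | [_]caaabcb   read _ → write a, move +1, go to q1
q1 | a[c]aaabcb   read c → write _, move +1, go to q2
q2 | a_[a]aabcb   read a → write a, move +1, go to q2
q2 | a_a[a]abcb   read a → write a, move +1, go to q2
q2 | a_aa[a]bcb   read a → write a, move +1, go to q2
q2 | a_aaa[b]cb   read b → write b, move -1, go to q1
q1 | a_aa[a]bcb   read a → write c, move -1, go to q0
q0 | a_a[a]cbcb   read a → write b, move +1, go to q2
q2 | a_ab[c]bcb   read c → write c, move +1, go to q2
q2 | a_abc[b]cb   read b → write b, move -1, go to q1
q1 | a_ab[c]bcb   read c → write _, move +1, go to q2
q2 | a_ab_[b]cb   read b → write b, move -1, go to q1
q1 | a_ab[_]bcb   read _ → write b, move -1, go to q0
q0 | a_a[b]bbcb
The non-blank tape span at halt is a_abbbcb.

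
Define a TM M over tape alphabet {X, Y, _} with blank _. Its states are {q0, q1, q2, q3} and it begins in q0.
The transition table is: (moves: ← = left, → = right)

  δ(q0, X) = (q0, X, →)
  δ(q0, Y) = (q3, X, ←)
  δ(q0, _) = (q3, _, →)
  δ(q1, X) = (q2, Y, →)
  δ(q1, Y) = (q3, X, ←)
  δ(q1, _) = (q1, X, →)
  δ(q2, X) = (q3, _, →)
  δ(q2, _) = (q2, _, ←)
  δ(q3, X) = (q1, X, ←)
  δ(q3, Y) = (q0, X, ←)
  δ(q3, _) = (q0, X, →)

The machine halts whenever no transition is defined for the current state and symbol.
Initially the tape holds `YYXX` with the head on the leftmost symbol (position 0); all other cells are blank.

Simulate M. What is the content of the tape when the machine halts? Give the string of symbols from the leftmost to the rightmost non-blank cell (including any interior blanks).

q0 | _[Y]YXX_   read Y → write X, move ←, go to q3
q3 | [_]XYXX_   read _ → write X, move →, go to q0
q0 | X[X]YXX_   read X → write X, move →, go to q0
q0 | XX[Y]XX_   read Y → write X, move ←, go to q3
q3 | X[X]XXX_   read X → write X, move ←, go to q1
q1 | [X]XXXX_   read X → write Y, move →, go to q2
q2 | Y[X]XXX_   read X → write _, move →, go to q3
q3 | Y_[X]XX_   read X → write X, move ←, go to q1
q1 | Y[_]XXX_   read _ → write X, move →, go to q1
q1 | YX[X]XX_   read X → write Y, move →, go to q2
q2 | YXY[X]X_   read X → write _, move →, go to q3
q3 | YXY_[X]_   read X → write X, move ←, go to q1
q1 | YXY[_]X_   read _ → write X, move →, go to q1
q1 | YXYX[X]_   read X → write Y, move →, go to q2
q2 | YXYXY[_]   read _ → write _, move ←, go to q2
q2 | YXYX[Y]_
The non-blank tape span at halt is YXYXY.

YXYXY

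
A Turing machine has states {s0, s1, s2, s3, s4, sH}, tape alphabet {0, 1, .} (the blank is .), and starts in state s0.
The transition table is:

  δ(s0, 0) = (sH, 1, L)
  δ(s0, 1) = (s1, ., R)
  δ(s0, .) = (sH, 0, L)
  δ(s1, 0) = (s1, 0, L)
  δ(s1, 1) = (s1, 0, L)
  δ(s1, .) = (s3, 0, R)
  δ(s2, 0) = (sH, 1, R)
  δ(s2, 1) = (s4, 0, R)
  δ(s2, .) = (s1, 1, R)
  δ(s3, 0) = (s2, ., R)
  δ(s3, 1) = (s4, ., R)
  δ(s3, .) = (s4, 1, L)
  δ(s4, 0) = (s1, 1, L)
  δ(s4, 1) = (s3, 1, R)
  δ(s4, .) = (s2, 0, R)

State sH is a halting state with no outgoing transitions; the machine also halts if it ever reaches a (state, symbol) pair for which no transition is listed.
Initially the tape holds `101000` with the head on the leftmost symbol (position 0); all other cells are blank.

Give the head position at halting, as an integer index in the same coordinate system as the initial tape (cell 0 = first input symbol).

s0 | [1]01000....   read 1 → write ., move R, go to s1
s1 | .[0]1000....   read 0 → write 0, move L, go to s1
s1 | [.]01000....   read . → write 0, move R, go to s3
s3 | 0[0]1000....   read 0 → write ., move R, go to s2
s2 | 0.[1]000....   read 1 → write 0, move R, go to s4
s4 | 0.0[0]00....   read 0 → write 1, move L, go to s1
s1 | 0.[0]100....   read 0 → write 0, move L, go to s1
s1 | 0[.]0100....   read . → write 0, move R, go to s3
s3 | 00[0]100....   read 0 → write ., move R, go to s2
s2 | 00.[1]00....   read 1 → write 0, move R, go to s4
s4 | 00.0[0]0....   read 0 → write 1, move L, go to s1
s1 | 00.[0]10....   read 0 → write 0, move L, go to s1
s1 | 00[.]010....   read . → write 0, move R, go to s3
s3 | 000[0]10....   read 0 → write ., move R, go to s2
s2 | 000.[1]0....   read 1 → write 0, move R, go to s4
s4 | 000.0[0]....   read 0 → write 1, move L, go to s1
s1 | 000.[0]1....   read 0 → write 0, move L, go to s1
s1 | 000[.]01....   read . → write 0, move R, go to s3
s3 | 0000[0]1....   read 0 → write ., move R, go to s2
s2 | 0000.[1]....   read 1 → write 0, move R, go to s4
s4 | 0000.0[.]...   read . → write 0, move R, go to s2
s2 | 0000.00[.]..   read . → write 1, move R, go to s1
s1 | 0000.001[.].   read . → write 0, move R, go to s3
s3 | 0000.0010[.]   read . → write 1, move L, go to s4
s4 | 0000.001[0]1   read 0 → write 1, move L, go to s1
s1 | 0000.00[1]11   read 1 → write 0, move L, go to s1
s1 | 0000.0[0]011   read 0 → write 0, move L, go to s1
s1 | 0000.[0]0011   read 0 → write 0, move L, go to s1
s1 | 0000[.]00011   read . → write 0, move R, go to s3
s3 | 00000[0]0011   read 0 → write ., move R, go to s2
s2 | 00000.[0]011   read 0 → write 1, move R, go to sH
sH | 00000.1[0]11
At halt the head is at cell 7.

7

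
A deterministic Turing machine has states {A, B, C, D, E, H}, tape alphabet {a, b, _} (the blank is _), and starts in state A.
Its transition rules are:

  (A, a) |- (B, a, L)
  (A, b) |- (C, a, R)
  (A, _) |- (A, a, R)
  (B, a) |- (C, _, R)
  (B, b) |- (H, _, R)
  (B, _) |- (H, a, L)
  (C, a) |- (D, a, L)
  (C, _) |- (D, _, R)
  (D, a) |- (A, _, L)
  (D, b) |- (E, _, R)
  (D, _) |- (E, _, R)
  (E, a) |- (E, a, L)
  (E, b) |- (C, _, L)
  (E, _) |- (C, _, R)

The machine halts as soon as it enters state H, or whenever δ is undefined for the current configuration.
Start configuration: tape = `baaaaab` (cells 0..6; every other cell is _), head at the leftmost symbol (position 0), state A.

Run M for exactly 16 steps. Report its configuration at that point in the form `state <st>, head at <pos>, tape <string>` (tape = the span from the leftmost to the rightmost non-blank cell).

A | _[b]aaaaab   read b → write a, move R, go to C
C | _a[a]aaaab   read a → write a, move L, go to D
D | _[a]aaaaab   read a → write _, move L, go to A
A | [_]_aaaaab   read _ → write a, move R, go to A
A | a[_]aaaaab   read _ → write a, move R, go to A
A | aa[a]aaaab   read a → write a, move L, go to B
B | a[a]aaaaab   read a → write _, move R, go to C
C | a_[a]aaaab   read a → write a, move L, go to D
D | a[_]aaaaab   read _ → write _, move R, go to E
E | a_[a]aaaab   read a → write a, move L, go to E
E | a[_]aaaaab   read _ → write _, move R, go to C
C | a_[a]aaaab   read a → write a, move L, go to D
D | a[_]aaaaab   read _ → write _, move R, go to E
E | a_[a]aaaab   read a → write a, move L, go to E
E | a[_]aaaaab   read _ → write _, move R, go to C
C | a_[a]aaaab   read a → write a, move L, go to D
D | a[_]aaaaab
After 16 steps: state D, head at 0, tape a_aaaaab.

state D, head at 0, tape a_aaaaab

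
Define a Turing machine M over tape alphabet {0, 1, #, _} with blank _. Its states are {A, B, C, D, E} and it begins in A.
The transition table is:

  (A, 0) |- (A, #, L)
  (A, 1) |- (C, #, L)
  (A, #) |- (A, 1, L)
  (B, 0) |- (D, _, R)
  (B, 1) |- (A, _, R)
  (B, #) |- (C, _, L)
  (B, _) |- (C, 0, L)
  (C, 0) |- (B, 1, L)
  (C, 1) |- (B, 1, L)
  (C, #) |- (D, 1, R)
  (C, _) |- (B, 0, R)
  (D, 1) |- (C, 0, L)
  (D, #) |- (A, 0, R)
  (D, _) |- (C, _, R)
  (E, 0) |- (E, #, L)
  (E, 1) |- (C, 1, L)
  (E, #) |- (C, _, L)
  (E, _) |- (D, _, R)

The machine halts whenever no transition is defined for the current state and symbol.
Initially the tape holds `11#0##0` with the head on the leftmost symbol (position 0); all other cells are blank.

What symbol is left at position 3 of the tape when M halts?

#

A | ___[1]1#0##0   read 1 → write #, move L, go to C
C | __[_]#1#0##0   read _ → write 0, move R, go to B
B | __0[#]1#0##0   read # → write _, move L, go to C
C | __[0]_1#0##0   read 0 → write 1, move L, go to B
B | _[_]1_1#0##0   read _ → write 0, move L, go to C
C | [_]01_1#0##0   read _ → write 0, move R, go to B
B | 0[0]1_1#0##0   read 0 → write _, move R, go to D
D | 0_[1]_1#0##0   read 1 → write 0, move L, go to C
C | 0[_]0_1#0##0   read _ → write 0, move R, go to B
B | 00[0]_1#0##0   read 0 → write _, move R, go to D
D | 00_[_]1#0##0   read _ → write _, move R, go to C
C | 00__[1]#0##0   read 1 → write 1, move L, go to B
B | 00_[_]1#0##0   read _ → write 0, move L, go to C
C | 00[_]01#0##0   read _ → write 0, move R, go to B
B | 000[0]1#0##0   read 0 → write _, move R, go to D
D | 000_[1]#0##0   read 1 → write 0, move L, go to C
C | 000[_]0#0##0   read _ → write 0, move R, go to B
B | 0000[0]#0##0   read 0 → write _, move R, go to D
D | 0000_[#]0##0   read # → write 0, move R, go to A
A | 0000_0[0]##0   read 0 → write #, move L, go to A
A | 0000_[0]###0   read 0 → write #, move L, go to A
A | 0000[_]####0
Cell 3 holds # when M halts.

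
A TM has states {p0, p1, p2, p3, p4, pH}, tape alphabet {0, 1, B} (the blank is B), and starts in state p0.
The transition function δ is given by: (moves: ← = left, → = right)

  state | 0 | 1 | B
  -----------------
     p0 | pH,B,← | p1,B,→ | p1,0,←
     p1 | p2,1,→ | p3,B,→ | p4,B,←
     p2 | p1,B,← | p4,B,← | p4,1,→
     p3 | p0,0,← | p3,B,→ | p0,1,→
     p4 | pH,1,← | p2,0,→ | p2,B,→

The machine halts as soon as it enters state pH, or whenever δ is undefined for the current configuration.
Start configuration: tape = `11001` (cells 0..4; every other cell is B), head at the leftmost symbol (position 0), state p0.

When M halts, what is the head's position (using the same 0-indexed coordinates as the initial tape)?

0

state=p0 head=0 tape=B[1]1001   (p0,1)→(p1,B,→)
state=p1 head=1 tape=BB[1]001   (p1,1)→(p3,B,→)
state=p3 head=2 tape=BBB[0]01   (p3,0)→(p0,0,←)
state=p0 head=1 tape=BB[B]001   (p0,B)→(p1,0,←)
state=p1 head=0 tape=B[B]0001   (p1,B)→(p4,B,←)
state=p4 head=-1 tape=[B]B0001   (p4,B)→(p2,B,→)
state=p2 head=0 tape=B[B]0001   (p2,B)→(p4,1,→)
state=p4 head=1 tape=B1[0]001   (p4,0)→(pH,1,←)
state=pH head=0 tape=B[1]1001
At halt the head is at cell 0.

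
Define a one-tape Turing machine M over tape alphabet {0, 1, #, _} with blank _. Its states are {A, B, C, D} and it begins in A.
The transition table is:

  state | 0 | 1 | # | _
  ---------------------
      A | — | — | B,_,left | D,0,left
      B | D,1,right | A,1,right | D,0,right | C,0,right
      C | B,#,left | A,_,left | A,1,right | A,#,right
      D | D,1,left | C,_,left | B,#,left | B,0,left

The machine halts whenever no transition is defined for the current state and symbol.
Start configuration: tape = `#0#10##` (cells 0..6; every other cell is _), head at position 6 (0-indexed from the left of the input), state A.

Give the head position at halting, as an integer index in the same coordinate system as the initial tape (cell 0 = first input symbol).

A | __#0#10#[#]   read # → write _, move left, go to B
B | __#0#10[#]_   read # → write 0, move right, go to D
D | __#0#100[_]   read _ → write 0, move left, go to B
B | __#0#10[0]0   read 0 → write 1, move right, go to D
D | __#0#101[0]   read 0 → write 1, move left, go to D
D | __#0#10[1]1   read 1 → write _, move left, go to C
C | __#0#1[0]_1   read 0 → write #, move left, go to B
B | __#0#[1]#_1   read 1 → write 1, move right, go to A
A | __#0#1[#]_1   read # → write _, move left, go to B
B | __#0#[1]__1   read 1 → write 1, move right, go to A
A | __#0#1[_]_1   read _ → write 0, move left, go to D
D | __#0#[1]0_1   read 1 → write _, move left, go to C
C | __#0[#]_0_1   read # → write 1, move right, go to A
A | __#01[_]0_1   read _ → write 0, move left, go to D
D | __#0[1]00_1   read 1 → write _, move left, go to C
C | __#[0]_00_1   read 0 → write #, move left, go to B
B | __[#]#_00_1   read # → write 0, move right, go to D
D | __0[#]_00_1   read # → write #, move left, go to B
B | __[0]#_00_1   read 0 → write 1, move right, go to D
D | __1[#]_00_1   read # → write #, move left, go to B
B | __[1]#_00_1   read 1 → write 1, move right, go to A
A | __1[#]_00_1   read # → write _, move left, go to B
B | __[1]__00_1   read 1 → write 1, move right, go to A
A | __1[_]_00_1   read _ → write 0, move left, go to D
D | __[1]0_00_1   read 1 → write _, move left, go to C
C | _[_]_0_00_1   read _ → write #, move right, go to A
A | _#[_]0_00_1   read _ → write 0, move left, go to D
D | _[#]00_00_1   read # → write #, move left, go to B
B | [_]#00_00_1   read _ → write 0, move right, go to C
C | 0[#]00_00_1   read # → write 1, move right, go to A
A | 01[0]0_00_1
At halt the head is at cell 0.

0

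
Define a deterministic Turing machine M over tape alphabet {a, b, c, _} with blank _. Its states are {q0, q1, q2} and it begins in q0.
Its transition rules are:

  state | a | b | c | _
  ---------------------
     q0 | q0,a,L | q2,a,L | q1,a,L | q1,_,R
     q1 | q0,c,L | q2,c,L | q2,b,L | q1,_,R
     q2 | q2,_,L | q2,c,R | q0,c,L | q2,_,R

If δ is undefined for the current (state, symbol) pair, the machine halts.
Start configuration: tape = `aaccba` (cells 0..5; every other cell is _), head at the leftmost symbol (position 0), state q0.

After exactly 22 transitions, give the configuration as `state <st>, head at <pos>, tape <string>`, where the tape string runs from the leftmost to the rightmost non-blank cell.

q0 | _[a]accba   read a → write a, move L, go to q0
q0 | [_]aaccba   read _ → write _, move R, go to q1
q1 | _[a]accba   read a → write c, move L, go to q0
q0 | [_]caccba   read _ → write _, move R, go to q1
q1 | _[c]accba   read c → write b, move L, go to q2
q2 | [_]baccba   read _ → write _, move R, go to q2
q2 | _[b]accba   read b → write c, move R, go to q2
q2 | _c[a]ccba   read a → write _, move L, go to q2
q2 | _[c]_ccba   read c → write c, move L, go to q0
q0 | [_]c_ccba   read _ → write _, move R, go to q1
q1 | _[c]_ccba   read c → write b, move L, go to q2
q2 | [_]b_ccba   read _ → write _, move R, go to q2
q2 | _[b]_ccba   read b → write c, move R, go to q2
q2 | _c[_]ccba   read _ → write _, move R, go to q2
q2 | _c_[c]cba   read c → write c, move L, go to q0
q0 | _c[_]ccba   read _ → write _, move R, go to q1
q1 | _c_[c]cba   read c → write b, move L, go to q2
q2 | _c[_]bcba   read _ → write _, move R, go to q2
q2 | _c_[b]cba   read b → write c, move R, go to q2
q2 | _c_c[c]ba   read c → write c, move L, go to q0
q0 | _c_[c]cba   read c → write a, move L, go to q1
q1 | _c[_]acba   read _ → write _, move R, go to q1
q1 | _c_[a]cba
After 22 steps: state q1, head at 2, tape c_acba.

state q1, head at 2, tape c_acba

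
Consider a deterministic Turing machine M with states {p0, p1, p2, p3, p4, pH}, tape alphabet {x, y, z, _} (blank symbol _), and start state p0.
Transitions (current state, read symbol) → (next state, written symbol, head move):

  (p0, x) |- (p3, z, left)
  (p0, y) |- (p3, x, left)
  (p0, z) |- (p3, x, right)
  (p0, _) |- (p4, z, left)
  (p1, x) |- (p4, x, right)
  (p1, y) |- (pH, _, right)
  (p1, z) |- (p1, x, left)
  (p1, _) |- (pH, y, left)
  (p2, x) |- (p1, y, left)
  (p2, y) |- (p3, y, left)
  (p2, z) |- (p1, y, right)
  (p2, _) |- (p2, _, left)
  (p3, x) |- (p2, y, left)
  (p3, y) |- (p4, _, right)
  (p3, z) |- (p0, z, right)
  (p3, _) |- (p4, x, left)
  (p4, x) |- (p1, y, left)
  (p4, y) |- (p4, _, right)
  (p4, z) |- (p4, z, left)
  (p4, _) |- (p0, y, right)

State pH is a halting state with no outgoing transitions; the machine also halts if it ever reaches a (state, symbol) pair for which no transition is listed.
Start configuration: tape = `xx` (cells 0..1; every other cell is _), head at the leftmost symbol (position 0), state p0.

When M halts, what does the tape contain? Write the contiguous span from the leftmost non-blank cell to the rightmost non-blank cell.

p0 | __[x]x_   read x → write z, move left, go to p3
p3 | _[_]zx_   read _ → write x, move left, go to p4
p4 | [_]xzx_   read _ → write y, move right, go to p0
p0 | y[x]zx_   read x → write z, move left, go to p3
p3 | [y]zzx_   read y → write _, move right, go to p4
p4 | _[z]zx_   read z → write z, move left, go to p4
p4 | [_]zzx_   read _ → write y, move right, go to p0
p0 | y[z]zx_   read z → write x, move right, go to p3
p3 | yx[z]x_   read z → write z, move right, go to p0
p0 | yxz[x]_   read x → write z, move left, go to p3
p3 | yx[z]z_   read z → write z, move right, go to p0
p0 | yxz[z]_   read z → write x, move right, go to p3
p3 | yxzx[_]   read _ → write x, move left, go to p4
p4 | yxz[x]x   read x → write y, move left, go to p1
p1 | yx[z]yx   read z → write x, move left, go to p1
p1 | y[x]xyx   read x → write x, move right, go to p4
p4 | yx[x]yx   read x → write y, move left, go to p1
p1 | y[x]yyx   read x → write x, move right, go to p4
p4 | yx[y]yx   read y → write _, move right, go to p4
p4 | yx_[y]x   read y → write _, move right, go to p4
p4 | yx__[x]   read x → write y, move left, go to p1
p1 | yx_[_]y   read _ → write y, move left, go to pH
pH | yx[_]yy
The non-blank tape span at halt is yx_yy.

yx_yy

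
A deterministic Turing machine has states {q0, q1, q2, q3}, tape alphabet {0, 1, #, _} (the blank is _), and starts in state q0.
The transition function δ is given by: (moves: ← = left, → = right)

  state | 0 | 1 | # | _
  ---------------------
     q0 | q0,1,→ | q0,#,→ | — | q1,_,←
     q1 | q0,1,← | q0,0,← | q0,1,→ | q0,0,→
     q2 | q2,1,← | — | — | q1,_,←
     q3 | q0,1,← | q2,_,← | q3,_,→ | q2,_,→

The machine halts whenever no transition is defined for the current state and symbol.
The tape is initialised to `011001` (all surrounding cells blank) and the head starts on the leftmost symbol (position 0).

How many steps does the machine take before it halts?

q0 | [0]11001_   read 0 → write 1, move →, go to q0
q0 | 1[1]1001_   read 1 → write #, move →, go to q0
q0 | 1#[1]001_   read 1 → write #, move →, go to q0
q0 | 1##[0]01_   read 0 → write 1, move →, go to q0
q0 | 1##1[0]1_   read 0 → write 1, move →, go to q0
q0 | 1##11[1]_   read 1 → write #, move →, go to q0
q0 | 1##11#[_]   read _ → write _, move ←, go to q1
q1 | 1##11[#]_   read # → write 1, move →, go to q0
q0 | 1##111[_]   read _ → write _, move ←, go to q1
q1 | 1##11[1]_   read 1 → write 0, move ←, go to q0
q0 | 1##1[1]0_   read 1 → write #, move →, go to q0
q0 | 1##1#[0]_   read 0 → write 1, move →, go to q0
q0 | 1##1#1[_]   read _ → write _, move ←, go to q1
q1 | 1##1#[1]_   read 1 → write 0, move ←, go to q0
q0 | 1##1[#]0_
M halts after 14 transitions.

14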